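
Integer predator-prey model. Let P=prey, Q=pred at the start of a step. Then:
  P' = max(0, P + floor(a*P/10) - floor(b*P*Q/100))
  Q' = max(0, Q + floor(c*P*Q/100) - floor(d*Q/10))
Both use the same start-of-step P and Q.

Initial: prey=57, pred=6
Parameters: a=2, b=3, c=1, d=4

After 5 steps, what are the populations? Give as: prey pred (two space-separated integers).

Answer: 39 13

Derivation:
Step 1: prey: 57+11-10=58; pred: 6+3-2=7
Step 2: prey: 58+11-12=57; pred: 7+4-2=9
Step 3: prey: 57+11-15=53; pred: 9+5-3=11
Step 4: prey: 53+10-17=46; pred: 11+5-4=12
Step 5: prey: 46+9-16=39; pred: 12+5-4=13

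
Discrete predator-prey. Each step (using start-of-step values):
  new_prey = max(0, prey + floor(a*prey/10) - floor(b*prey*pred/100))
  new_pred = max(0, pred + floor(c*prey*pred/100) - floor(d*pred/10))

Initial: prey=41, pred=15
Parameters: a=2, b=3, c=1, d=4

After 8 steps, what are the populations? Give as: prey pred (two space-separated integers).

Step 1: prey: 41+8-18=31; pred: 15+6-6=15
Step 2: prey: 31+6-13=24; pred: 15+4-6=13
Step 3: prey: 24+4-9=19; pred: 13+3-5=11
Step 4: prey: 19+3-6=16; pred: 11+2-4=9
Step 5: prey: 16+3-4=15; pred: 9+1-3=7
Step 6: prey: 15+3-3=15; pred: 7+1-2=6
Step 7: prey: 15+3-2=16; pred: 6+0-2=4
Step 8: prey: 16+3-1=18; pred: 4+0-1=3

Answer: 18 3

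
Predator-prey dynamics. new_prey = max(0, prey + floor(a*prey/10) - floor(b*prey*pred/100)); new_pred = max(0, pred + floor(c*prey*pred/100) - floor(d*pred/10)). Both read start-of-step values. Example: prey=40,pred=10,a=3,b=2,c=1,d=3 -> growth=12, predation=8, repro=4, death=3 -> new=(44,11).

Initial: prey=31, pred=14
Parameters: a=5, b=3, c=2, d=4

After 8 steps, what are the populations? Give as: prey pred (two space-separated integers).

Answer: 5 13

Derivation:
Step 1: prey: 31+15-13=33; pred: 14+8-5=17
Step 2: prey: 33+16-16=33; pred: 17+11-6=22
Step 3: prey: 33+16-21=28; pred: 22+14-8=28
Step 4: prey: 28+14-23=19; pred: 28+15-11=32
Step 5: prey: 19+9-18=10; pred: 32+12-12=32
Step 6: prey: 10+5-9=6; pred: 32+6-12=26
Step 7: prey: 6+3-4=5; pred: 26+3-10=19
Step 8: prey: 5+2-2=5; pred: 19+1-7=13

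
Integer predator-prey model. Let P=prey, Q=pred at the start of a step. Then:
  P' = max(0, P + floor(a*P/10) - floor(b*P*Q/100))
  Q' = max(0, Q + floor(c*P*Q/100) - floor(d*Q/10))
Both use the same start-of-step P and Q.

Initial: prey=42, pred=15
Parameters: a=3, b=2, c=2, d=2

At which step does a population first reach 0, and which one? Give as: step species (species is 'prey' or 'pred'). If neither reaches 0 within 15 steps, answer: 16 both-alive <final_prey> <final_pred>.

Answer: 5 prey

Derivation:
Step 1: prey: 42+12-12=42; pred: 15+12-3=24
Step 2: prey: 42+12-20=34; pred: 24+20-4=40
Step 3: prey: 34+10-27=17; pred: 40+27-8=59
Step 4: prey: 17+5-20=2; pred: 59+20-11=68
Step 5: prey: 2+0-2=0; pred: 68+2-13=57
First extinction: prey at step 5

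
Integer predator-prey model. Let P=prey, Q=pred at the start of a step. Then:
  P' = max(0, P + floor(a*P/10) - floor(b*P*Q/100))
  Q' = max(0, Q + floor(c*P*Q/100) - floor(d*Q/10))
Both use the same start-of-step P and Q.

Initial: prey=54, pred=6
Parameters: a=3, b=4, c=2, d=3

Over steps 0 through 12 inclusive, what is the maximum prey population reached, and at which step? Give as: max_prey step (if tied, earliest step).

Step 1: prey: 54+16-12=58; pred: 6+6-1=11
Step 2: prey: 58+17-25=50; pred: 11+12-3=20
Step 3: prey: 50+15-40=25; pred: 20+20-6=34
Step 4: prey: 25+7-34=0; pred: 34+17-10=41
Step 5: prey: 0+0-0=0; pred: 41+0-12=29
Step 6: prey: 0+0-0=0; pred: 29+0-8=21
Step 7: prey: 0+0-0=0; pred: 21+0-6=15
Step 8: prey: 0+0-0=0; pred: 15+0-4=11
Step 9: prey: 0+0-0=0; pred: 11+0-3=8
Step 10: prey: 0+0-0=0; pred: 8+0-2=6
Step 11: prey: 0+0-0=0; pred: 6+0-1=5
Step 12: prey: 0+0-0=0; pred: 5+0-1=4
Max prey = 58 at step 1

Answer: 58 1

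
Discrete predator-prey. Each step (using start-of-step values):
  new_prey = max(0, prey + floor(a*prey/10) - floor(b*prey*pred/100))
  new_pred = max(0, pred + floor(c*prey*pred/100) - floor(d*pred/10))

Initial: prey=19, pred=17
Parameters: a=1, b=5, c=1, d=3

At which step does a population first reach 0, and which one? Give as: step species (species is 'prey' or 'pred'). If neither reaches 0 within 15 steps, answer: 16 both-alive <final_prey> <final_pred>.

Step 1: prey: 19+1-16=4; pred: 17+3-5=15
Step 2: prey: 4+0-3=1; pred: 15+0-4=11
Step 3: prey: 1+0-0=1; pred: 11+0-3=8
Step 4: prey: 1+0-0=1; pred: 8+0-2=6
Step 5: prey: 1+0-0=1; pred: 6+0-1=5
Step 6: prey: 1+0-0=1; pred: 5+0-1=4
Step 7: prey: 1+0-0=1; pred: 4+0-1=3
Step 8: prey: 1+0-0=1; pred: 3+0-0=3
Steps 9-15: state stable at prey=1, pred=3 (no change)
No extinction within 15 steps

Answer: 16 both-alive 1 3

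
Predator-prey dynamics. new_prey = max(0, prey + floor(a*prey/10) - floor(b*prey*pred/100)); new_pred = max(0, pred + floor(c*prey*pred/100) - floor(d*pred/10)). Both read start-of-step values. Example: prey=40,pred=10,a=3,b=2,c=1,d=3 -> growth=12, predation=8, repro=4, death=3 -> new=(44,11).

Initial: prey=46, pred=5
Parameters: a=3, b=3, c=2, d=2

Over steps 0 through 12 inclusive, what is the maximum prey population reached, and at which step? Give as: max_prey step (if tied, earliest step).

Answer: 56 2

Derivation:
Step 1: prey: 46+13-6=53; pred: 5+4-1=8
Step 2: prey: 53+15-12=56; pred: 8+8-1=15
Step 3: prey: 56+16-25=47; pred: 15+16-3=28
Step 4: prey: 47+14-39=22; pred: 28+26-5=49
Step 5: prey: 22+6-32=0; pred: 49+21-9=61
Step 6: prey: 0+0-0=0; pred: 61+0-12=49
Step 7: prey: 0+0-0=0; pred: 49+0-9=40
Step 8: prey: 0+0-0=0; pred: 40+0-8=32
Step 9: prey: 0+0-0=0; pred: 32+0-6=26
Step 10: prey: 0+0-0=0; pred: 26+0-5=21
Step 11: prey: 0+0-0=0; pred: 21+0-4=17
Step 12: prey: 0+0-0=0; pred: 17+0-3=14
Max prey = 56 at step 2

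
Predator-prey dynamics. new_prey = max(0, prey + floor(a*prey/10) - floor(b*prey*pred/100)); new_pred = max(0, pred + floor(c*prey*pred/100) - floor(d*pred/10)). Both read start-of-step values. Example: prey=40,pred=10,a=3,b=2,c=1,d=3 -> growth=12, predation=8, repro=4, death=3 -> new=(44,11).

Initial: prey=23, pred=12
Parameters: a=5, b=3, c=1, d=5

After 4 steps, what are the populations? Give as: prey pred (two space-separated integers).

Answer: 61 3

Derivation:
Step 1: prey: 23+11-8=26; pred: 12+2-6=8
Step 2: prey: 26+13-6=33; pred: 8+2-4=6
Step 3: prey: 33+16-5=44; pred: 6+1-3=4
Step 4: prey: 44+22-5=61; pred: 4+1-2=3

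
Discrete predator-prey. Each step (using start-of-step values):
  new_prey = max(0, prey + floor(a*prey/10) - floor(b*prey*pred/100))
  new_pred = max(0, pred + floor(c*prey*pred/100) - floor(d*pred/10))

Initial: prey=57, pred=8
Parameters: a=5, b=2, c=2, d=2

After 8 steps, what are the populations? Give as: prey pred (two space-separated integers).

Step 1: prey: 57+28-9=76; pred: 8+9-1=16
Step 2: prey: 76+38-24=90; pred: 16+24-3=37
Step 3: prey: 90+45-66=69; pred: 37+66-7=96
Step 4: prey: 69+34-132=0; pred: 96+132-19=209
Step 5: prey: 0+0-0=0; pred: 209+0-41=168
Step 6: prey: 0+0-0=0; pred: 168+0-33=135
Step 7: prey: 0+0-0=0; pred: 135+0-27=108
Step 8: prey: 0+0-0=0; pred: 108+0-21=87

Answer: 0 87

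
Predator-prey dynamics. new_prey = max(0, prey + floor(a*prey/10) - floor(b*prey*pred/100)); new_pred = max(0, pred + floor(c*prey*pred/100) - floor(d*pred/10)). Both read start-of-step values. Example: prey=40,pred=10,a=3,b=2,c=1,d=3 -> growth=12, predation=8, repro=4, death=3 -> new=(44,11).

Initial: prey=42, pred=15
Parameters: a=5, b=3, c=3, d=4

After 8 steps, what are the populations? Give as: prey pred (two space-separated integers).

Answer: 0 7

Derivation:
Step 1: prey: 42+21-18=45; pred: 15+18-6=27
Step 2: prey: 45+22-36=31; pred: 27+36-10=53
Step 3: prey: 31+15-49=0; pred: 53+49-21=81
Step 4: prey: 0+0-0=0; pred: 81+0-32=49
Step 5: prey: 0+0-0=0; pred: 49+0-19=30
Step 6: prey: 0+0-0=0; pred: 30+0-12=18
Step 7: prey: 0+0-0=0; pred: 18+0-7=11
Step 8: prey: 0+0-0=0; pred: 11+0-4=7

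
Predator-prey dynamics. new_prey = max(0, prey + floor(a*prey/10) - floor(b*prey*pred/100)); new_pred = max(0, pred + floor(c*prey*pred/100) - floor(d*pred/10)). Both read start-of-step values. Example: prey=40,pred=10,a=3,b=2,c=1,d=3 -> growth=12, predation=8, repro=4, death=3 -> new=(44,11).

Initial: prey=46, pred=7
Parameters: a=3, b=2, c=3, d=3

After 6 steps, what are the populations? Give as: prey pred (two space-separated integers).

Answer: 0 65

Derivation:
Step 1: prey: 46+13-6=53; pred: 7+9-2=14
Step 2: prey: 53+15-14=54; pred: 14+22-4=32
Step 3: prey: 54+16-34=36; pred: 32+51-9=74
Step 4: prey: 36+10-53=0; pred: 74+79-22=131
Step 5: prey: 0+0-0=0; pred: 131+0-39=92
Step 6: prey: 0+0-0=0; pred: 92+0-27=65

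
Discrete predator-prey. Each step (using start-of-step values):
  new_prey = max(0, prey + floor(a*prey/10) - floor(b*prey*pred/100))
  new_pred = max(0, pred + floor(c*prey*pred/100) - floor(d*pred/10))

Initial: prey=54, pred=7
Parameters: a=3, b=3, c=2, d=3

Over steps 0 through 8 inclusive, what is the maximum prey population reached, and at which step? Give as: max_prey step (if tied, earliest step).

Answer: 59 1

Derivation:
Step 1: prey: 54+16-11=59; pred: 7+7-2=12
Step 2: prey: 59+17-21=55; pred: 12+14-3=23
Step 3: prey: 55+16-37=34; pred: 23+25-6=42
Step 4: prey: 34+10-42=2; pred: 42+28-12=58
Step 5: prey: 2+0-3=0; pred: 58+2-17=43
Step 6: prey: 0+0-0=0; pred: 43+0-12=31
Step 7: prey: 0+0-0=0; pred: 31+0-9=22
Step 8: prey: 0+0-0=0; pred: 22+0-6=16
Max prey = 59 at step 1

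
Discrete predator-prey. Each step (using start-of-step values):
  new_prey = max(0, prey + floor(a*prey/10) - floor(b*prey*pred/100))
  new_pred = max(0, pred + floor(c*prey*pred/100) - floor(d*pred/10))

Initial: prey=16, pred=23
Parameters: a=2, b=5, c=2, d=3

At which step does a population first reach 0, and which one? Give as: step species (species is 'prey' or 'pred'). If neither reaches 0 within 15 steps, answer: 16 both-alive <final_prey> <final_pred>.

Answer: 2 prey

Derivation:
Step 1: prey: 16+3-18=1; pred: 23+7-6=24
Step 2: prey: 1+0-1=0; pred: 24+0-7=17
First extinction: prey at step 2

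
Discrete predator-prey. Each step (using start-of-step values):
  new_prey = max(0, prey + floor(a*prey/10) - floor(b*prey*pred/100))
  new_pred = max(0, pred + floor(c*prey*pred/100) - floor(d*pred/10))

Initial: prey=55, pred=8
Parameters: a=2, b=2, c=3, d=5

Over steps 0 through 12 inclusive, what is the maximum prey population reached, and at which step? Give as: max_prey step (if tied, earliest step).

Step 1: prey: 55+11-8=58; pred: 8+13-4=17
Step 2: prey: 58+11-19=50; pred: 17+29-8=38
Step 3: prey: 50+10-38=22; pred: 38+57-19=76
Step 4: prey: 22+4-33=0; pred: 76+50-38=88
Step 5: prey: 0+0-0=0; pred: 88+0-44=44
Step 6: prey: 0+0-0=0; pred: 44+0-22=22
Step 7: prey: 0+0-0=0; pred: 22+0-11=11
Step 8: prey: 0+0-0=0; pred: 11+0-5=6
Step 9: prey: 0+0-0=0; pred: 6+0-3=3
Step 10: prey: 0+0-0=0; pred: 3+0-1=2
Step 11: prey: 0+0-0=0; pred: 2+0-1=1
Step 12: prey: 0+0-0=0; pred: 1+0-0=1
Max prey = 58 at step 1

Answer: 58 1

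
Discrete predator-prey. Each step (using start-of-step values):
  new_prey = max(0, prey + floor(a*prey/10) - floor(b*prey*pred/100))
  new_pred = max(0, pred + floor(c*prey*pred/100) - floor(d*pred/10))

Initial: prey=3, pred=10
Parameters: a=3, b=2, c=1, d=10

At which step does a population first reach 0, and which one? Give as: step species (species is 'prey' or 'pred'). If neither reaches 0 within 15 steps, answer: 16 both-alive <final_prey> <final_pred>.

Answer: 1 pred

Derivation:
Step 1: prey: 3+0-0=3; pred: 10+0-10=0
First extinction: pred at step 1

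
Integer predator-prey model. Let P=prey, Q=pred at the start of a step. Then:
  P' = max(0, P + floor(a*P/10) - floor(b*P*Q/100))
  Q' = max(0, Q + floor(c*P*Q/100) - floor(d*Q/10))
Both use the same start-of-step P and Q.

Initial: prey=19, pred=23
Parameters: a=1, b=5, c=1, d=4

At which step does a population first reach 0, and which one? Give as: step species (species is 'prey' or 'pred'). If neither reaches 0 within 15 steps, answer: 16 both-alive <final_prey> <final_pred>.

Step 1: prey: 19+1-21=0; pred: 23+4-9=18
First extinction: prey at step 1

Answer: 1 prey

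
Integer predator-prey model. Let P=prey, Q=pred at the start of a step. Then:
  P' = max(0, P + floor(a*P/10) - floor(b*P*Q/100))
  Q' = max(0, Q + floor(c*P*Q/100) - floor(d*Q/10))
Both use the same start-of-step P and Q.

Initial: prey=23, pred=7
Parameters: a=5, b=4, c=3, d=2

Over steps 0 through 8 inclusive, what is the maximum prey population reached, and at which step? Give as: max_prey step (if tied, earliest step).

Answer: 31 2

Derivation:
Step 1: prey: 23+11-6=28; pred: 7+4-1=10
Step 2: prey: 28+14-11=31; pred: 10+8-2=16
Step 3: prey: 31+15-19=27; pred: 16+14-3=27
Step 4: prey: 27+13-29=11; pred: 27+21-5=43
Step 5: prey: 11+5-18=0; pred: 43+14-8=49
Step 6: prey: 0+0-0=0; pred: 49+0-9=40
Step 7: prey: 0+0-0=0; pred: 40+0-8=32
Step 8: prey: 0+0-0=0; pred: 32+0-6=26
Max prey = 31 at step 2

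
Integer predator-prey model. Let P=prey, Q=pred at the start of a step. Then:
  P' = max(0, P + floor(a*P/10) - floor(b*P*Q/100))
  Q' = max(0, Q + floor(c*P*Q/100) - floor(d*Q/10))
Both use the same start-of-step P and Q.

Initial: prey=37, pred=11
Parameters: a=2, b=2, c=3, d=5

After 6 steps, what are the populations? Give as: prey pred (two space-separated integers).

Answer: 1 17

Derivation:
Step 1: prey: 37+7-8=36; pred: 11+12-5=18
Step 2: prey: 36+7-12=31; pred: 18+19-9=28
Step 3: prey: 31+6-17=20; pred: 28+26-14=40
Step 4: prey: 20+4-16=8; pred: 40+24-20=44
Step 5: prey: 8+1-7=2; pred: 44+10-22=32
Step 6: prey: 2+0-1=1; pred: 32+1-16=17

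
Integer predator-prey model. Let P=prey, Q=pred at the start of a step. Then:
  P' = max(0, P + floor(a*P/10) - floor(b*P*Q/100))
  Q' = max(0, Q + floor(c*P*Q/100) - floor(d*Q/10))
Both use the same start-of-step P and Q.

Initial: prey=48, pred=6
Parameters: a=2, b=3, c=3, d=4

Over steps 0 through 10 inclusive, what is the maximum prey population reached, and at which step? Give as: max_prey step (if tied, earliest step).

Answer: 49 1

Derivation:
Step 1: prey: 48+9-8=49; pred: 6+8-2=12
Step 2: prey: 49+9-17=41; pred: 12+17-4=25
Step 3: prey: 41+8-30=19; pred: 25+30-10=45
Step 4: prey: 19+3-25=0; pred: 45+25-18=52
Step 5: prey: 0+0-0=0; pred: 52+0-20=32
Step 6: prey: 0+0-0=0; pred: 32+0-12=20
Step 7: prey: 0+0-0=0; pred: 20+0-8=12
Step 8: prey: 0+0-0=0; pred: 12+0-4=8
Step 9: prey: 0+0-0=0; pred: 8+0-3=5
Step 10: prey: 0+0-0=0; pred: 5+0-2=3
Max prey = 49 at step 1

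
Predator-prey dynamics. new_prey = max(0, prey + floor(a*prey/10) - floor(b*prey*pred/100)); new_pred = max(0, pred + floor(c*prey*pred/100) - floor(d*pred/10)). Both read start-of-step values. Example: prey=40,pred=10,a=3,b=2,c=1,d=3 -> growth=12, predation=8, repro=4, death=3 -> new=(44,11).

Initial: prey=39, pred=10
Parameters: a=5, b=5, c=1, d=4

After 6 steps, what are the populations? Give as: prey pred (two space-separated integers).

Answer: 47 10

Derivation:
Step 1: prey: 39+19-19=39; pred: 10+3-4=9
Step 2: prey: 39+19-17=41; pred: 9+3-3=9
Step 3: prey: 41+20-18=43; pred: 9+3-3=9
Step 4: prey: 43+21-19=45; pred: 9+3-3=9
Step 5: prey: 45+22-20=47; pred: 9+4-3=10
Step 6: prey: 47+23-23=47; pred: 10+4-4=10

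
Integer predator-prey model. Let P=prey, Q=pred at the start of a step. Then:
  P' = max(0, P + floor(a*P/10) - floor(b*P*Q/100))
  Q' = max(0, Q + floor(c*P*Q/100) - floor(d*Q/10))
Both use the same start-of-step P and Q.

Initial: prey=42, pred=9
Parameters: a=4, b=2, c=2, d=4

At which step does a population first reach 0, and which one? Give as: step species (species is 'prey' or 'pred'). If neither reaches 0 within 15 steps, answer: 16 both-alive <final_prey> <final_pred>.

Step 1: prey: 42+16-7=51; pred: 9+7-3=13
Step 2: prey: 51+20-13=58; pred: 13+13-5=21
Step 3: prey: 58+23-24=57; pred: 21+24-8=37
Step 4: prey: 57+22-42=37; pred: 37+42-14=65
Step 5: prey: 37+14-48=3; pred: 65+48-26=87
Step 6: prey: 3+1-5=0; pred: 87+5-34=58
First extinction: prey at step 6

Answer: 6 prey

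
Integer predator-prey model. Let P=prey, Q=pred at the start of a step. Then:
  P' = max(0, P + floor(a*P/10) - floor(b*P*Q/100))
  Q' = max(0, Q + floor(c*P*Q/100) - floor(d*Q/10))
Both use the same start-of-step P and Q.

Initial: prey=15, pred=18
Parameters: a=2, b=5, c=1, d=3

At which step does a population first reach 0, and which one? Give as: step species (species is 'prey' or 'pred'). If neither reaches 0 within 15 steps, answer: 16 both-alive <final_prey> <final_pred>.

Answer: 16 both-alive 2 3

Derivation:
Step 1: prey: 15+3-13=5; pred: 18+2-5=15
Step 2: prey: 5+1-3=3; pred: 15+0-4=11
Step 3: prey: 3+0-1=2; pred: 11+0-3=8
Step 4: prey: 2+0-0=2; pred: 8+0-2=6
Step 5: prey: 2+0-0=2; pred: 6+0-1=5
Step 6: prey: 2+0-0=2; pred: 5+0-1=4
Step 7: prey: 2+0-0=2; pred: 4+0-1=3
Step 8: prey: 2+0-0=2; pred: 3+0-0=3
Steps 9-15: state stable at prey=2, pred=3 (no change)
No extinction within 15 steps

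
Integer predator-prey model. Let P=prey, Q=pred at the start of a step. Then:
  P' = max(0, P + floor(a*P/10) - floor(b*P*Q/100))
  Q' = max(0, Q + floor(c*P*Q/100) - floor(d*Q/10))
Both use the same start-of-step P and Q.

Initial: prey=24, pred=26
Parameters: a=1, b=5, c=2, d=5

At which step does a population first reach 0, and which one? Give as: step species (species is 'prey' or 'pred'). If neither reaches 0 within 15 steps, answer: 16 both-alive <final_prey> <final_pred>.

Answer: 1 prey

Derivation:
Step 1: prey: 24+2-31=0; pred: 26+12-13=25
First extinction: prey at step 1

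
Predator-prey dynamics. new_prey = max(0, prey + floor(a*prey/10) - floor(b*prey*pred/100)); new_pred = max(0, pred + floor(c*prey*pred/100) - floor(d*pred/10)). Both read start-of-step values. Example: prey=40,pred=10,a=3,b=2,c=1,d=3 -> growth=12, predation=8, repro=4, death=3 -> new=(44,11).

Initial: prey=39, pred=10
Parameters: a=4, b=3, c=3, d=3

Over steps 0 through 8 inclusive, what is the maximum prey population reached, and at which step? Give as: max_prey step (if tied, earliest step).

Step 1: prey: 39+15-11=43; pred: 10+11-3=18
Step 2: prey: 43+17-23=37; pred: 18+23-5=36
Step 3: prey: 37+14-39=12; pred: 36+39-10=65
Step 4: prey: 12+4-23=0; pred: 65+23-19=69
Step 5: prey: 0+0-0=0; pred: 69+0-20=49
Step 6: prey: 0+0-0=0; pred: 49+0-14=35
Step 7: prey: 0+0-0=0; pred: 35+0-10=25
Step 8: prey: 0+0-0=0; pred: 25+0-7=18
Max prey = 43 at step 1

Answer: 43 1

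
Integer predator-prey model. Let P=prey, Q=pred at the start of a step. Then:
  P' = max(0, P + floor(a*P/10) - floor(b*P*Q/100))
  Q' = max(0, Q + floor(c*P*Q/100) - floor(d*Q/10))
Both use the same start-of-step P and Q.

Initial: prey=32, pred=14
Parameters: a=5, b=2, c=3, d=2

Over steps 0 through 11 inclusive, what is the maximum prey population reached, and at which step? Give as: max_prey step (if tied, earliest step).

Answer: 40 1

Derivation:
Step 1: prey: 32+16-8=40; pred: 14+13-2=25
Step 2: prey: 40+20-20=40; pred: 25+30-5=50
Step 3: prey: 40+20-40=20; pred: 50+60-10=100
Step 4: prey: 20+10-40=0; pred: 100+60-20=140
Step 5: prey: 0+0-0=0; pred: 140+0-28=112
Step 6: prey: 0+0-0=0; pred: 112+0-22=90
Step 7: prey: 0+0-0=0; pred: 90+0-18=72
Step 8: prey: 0+0-0=0; pred: 72+0-14=58
Step 9: prey: 0+0-0=0; pred: 58+0-11=47
Step 10: prey: 0+0-0=0; pred: 47+0-9=38
Step 11: prey: 0+0-0=0; pred: 38+0-7=31
Max prey = 40 at step 1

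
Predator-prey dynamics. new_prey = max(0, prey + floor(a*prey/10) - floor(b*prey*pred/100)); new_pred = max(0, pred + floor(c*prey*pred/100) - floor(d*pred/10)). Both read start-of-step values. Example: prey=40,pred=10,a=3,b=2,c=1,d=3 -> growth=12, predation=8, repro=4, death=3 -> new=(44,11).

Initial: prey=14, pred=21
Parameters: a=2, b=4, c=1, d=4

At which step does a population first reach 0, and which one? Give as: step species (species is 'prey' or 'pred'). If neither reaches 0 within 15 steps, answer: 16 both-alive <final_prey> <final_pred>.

Step 1: prey: 14+2-11=5; pred: 21+2-8=15
Step 2: prey: 5+1-3=3; pred: 15+0-6=9
Step 3: prey: 3+0-1=2; pred: 9+0-3=6
Step 4: prey: 2+0-0=2; pred: 6+0-2=4
Step 5: prey: 2+0-0=2; pred: 4+0-1=3
Step 6: prey: 2+0-0=2; pred: 3+0-1=2
Step 7: prey: 2+0-0=2; pred: 2+0-0=2
Steps 8-15: state stable at prey=2, pred=2 (no change)
No extinction within 15 steps

Answer: 16 both-alive 2 2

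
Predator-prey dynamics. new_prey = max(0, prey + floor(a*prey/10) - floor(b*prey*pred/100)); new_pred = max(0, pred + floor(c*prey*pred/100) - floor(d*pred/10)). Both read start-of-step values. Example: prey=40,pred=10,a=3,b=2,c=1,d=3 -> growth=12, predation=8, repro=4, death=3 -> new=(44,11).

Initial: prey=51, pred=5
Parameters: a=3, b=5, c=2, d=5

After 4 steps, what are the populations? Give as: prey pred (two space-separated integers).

Step 1: prey: 51+15-12=54; pred: 5+5-2=8
Step 2: prey: 54+16-21=49; pred: 8+8-4=12
Step 3: prey: 49+14-29=34; pred: 12+11-6=17
Step 4: prey: 34+10-28=16; pred: 17+11-8=20

Answer: 16 20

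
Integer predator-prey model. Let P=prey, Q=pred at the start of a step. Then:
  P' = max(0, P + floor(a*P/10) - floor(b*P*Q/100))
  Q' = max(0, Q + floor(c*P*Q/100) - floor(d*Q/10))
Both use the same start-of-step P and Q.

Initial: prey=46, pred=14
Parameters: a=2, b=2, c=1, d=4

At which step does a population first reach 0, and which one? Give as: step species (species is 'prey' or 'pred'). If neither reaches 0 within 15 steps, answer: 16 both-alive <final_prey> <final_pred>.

Step 1: prey: 46+9-12=43; pred: 14+6-5=15
Step 2: prey: 43+8-12=39; pred: 15+6-6=15
Step 3: prey: 39+7-11=35; pred: 15+5-6=14
Step 4: prey: 35+7-9=33; pred: 14+4-5=13
Step 5: prey: 33+6-8=31; pred: 13+4-5=12
Step 6: prey: 31+6-7=30; pred: 12+3-4=11
Step 7: prey: 30+6-6=30; pred: 11+3-4=10
Step 8: prey: 30+6-6=30; pred: 10+3-4=9
Step 9: prey: 30+6-5=31; pred: 9+2-3=8
Step 10: prey: 31+6-4=33; pred: 8+2-3=7
Step 11: prey: 33+6-4=35; pred: 7+2-2=7
Step 12: prey: 35+7-4=38; pred: 7+2-2=7
Step 13: prey: 38+7-5=40; pred: 7+2-2=7
Step 14: prey: 40+8-5=43; pred: 7+2-2=7
Step 15: prey: 43+8-6=45; pred: 7+3-2=8
No extinction within 15 steps

Answer: 16 both-alive 45 8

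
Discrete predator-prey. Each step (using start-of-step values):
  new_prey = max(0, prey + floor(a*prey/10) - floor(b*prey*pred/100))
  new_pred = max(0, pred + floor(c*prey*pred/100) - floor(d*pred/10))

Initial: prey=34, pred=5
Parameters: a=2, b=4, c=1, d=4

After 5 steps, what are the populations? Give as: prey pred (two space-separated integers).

Step 1: prey: 34+6-6=34; pred: 5+1-2=4
Step 2: prey: 34+6-5=35; pred: 4+1-1=4
Step 3: prey: 35+7-5=37; pred: 4+1-1=4
Step 4: prey: 37+7-5=39; pred: 4+1-1=4
Step 5: prey: 39+7-6=40; pred: 4+1-1=4

Answer: 40 4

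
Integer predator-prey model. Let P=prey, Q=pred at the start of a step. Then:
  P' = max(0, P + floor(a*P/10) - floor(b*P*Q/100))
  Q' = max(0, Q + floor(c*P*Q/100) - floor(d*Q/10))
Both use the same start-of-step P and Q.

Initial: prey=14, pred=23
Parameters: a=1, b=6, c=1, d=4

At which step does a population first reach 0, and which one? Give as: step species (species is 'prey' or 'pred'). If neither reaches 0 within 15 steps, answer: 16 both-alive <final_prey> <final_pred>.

Step 1: prey: 14+1-19=0; pred: 23+3-9=17
First extinction: prey at step 1

Answer: 1 prey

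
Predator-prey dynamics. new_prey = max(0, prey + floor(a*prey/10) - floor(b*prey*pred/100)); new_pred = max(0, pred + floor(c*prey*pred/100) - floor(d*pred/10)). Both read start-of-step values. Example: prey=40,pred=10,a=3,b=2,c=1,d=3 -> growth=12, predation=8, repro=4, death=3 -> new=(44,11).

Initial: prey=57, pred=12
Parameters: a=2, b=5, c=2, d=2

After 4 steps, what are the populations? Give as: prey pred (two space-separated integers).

Answer: 0 23

Derivation:
Step 1: prey: 57+11-34=34; pred: 12+13-2=23
Step 2: prey: 34+6-39=1; pred: 23+15-4=34
Step 3: prey: 1+0-1=0; pred: 34+0-6=28
Step 4: prey: 0+0-0=0; pred: 28+0-5=23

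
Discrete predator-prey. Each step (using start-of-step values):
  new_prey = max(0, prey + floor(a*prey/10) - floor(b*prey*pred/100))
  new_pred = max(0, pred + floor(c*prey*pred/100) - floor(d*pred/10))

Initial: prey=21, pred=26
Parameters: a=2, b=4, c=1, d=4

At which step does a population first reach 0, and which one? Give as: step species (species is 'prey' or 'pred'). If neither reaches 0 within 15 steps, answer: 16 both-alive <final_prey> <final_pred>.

Answer: 16 both-alive 1 2

Derivation:
Step 1: prey: 21+4-21=4; pred: 26+5-10=21
Step 2: prey: 4+0-3=1; pred: 21+0-8=13
Step 3: prey: 1+0-0=1; pred: 13+0-5=8
Step 4: prey: 1+0-0=1; pred: 8+0-3=5
Step 5: prey: 1+0-0=1; pred: 5+0-2=3
Step 6: prey: 1+0-0=1; pred: 3+0-1=2
Step 7: prey: 1+0-0=1; pred: 2+0-0=2
Steps 8-15: state stable at prey=1, pred=2 (no change)
No extinction within 15 steps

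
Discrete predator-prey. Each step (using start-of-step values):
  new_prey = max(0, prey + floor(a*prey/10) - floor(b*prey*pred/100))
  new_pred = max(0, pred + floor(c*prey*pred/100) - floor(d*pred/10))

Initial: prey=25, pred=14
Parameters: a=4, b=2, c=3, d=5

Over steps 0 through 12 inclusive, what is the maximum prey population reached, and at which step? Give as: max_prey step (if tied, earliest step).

Answer: 30 2

Derivation:
Step 1: prey: 25+10-7=28; pred: 14+10-7=17
Step 2: prey: 28+11-9=30; pred: 17+14-8=23
Step 3: prey: 30+12-13=29; pred: 23+20-11=32
Step 4: prey: 29+11-18=22; pred: 32+27-16=43
Step 5: prey: 22+8-18=12; pred: 43+28-21=50
Step 6: prey: 12+4-12=4; pred: 50+18-25=43
Step 7: prey: 4+1-3=2; pred: 43+5-21=27
Step 8: prey: 2+0-1=1; pred: 27+1-13=15
Step 9: prey: 1+0-0=1; pred: 15+0-7=8
Step 10: prey: 1+0-0=1; pred: 8+0-4=4
Step 11: prey: 1+0-0=1; pred: 4+0-2=2
Step 12: prey: 1+0-0=1; pred: 2+0-1=1
Max prey = 30 at step 2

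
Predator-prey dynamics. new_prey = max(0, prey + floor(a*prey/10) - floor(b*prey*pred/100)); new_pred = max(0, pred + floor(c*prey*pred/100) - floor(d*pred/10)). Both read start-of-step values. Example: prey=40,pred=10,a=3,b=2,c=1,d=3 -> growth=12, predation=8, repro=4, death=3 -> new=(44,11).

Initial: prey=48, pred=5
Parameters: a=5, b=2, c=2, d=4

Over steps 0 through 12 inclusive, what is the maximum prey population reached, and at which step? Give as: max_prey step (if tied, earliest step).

Step 1: prey: 48+24-4=68; pred: 5+4-2=7
Step 2: prey: 68+34-9=93; pred: 7+9-2=14
Step 3: prey: 93+46-26=113; pred: 14+26-5=35
Step 4: prey: 113+56-79=90; pred: 35+79-14=100
Step 5: prey: 90+45-180=0; pred: 100+180-40=240
Step 6: prey: 0+0-0=0; pred: 240+0-96=144
Step 7: prey: 0+0-0=0; pred: 144+0-57=87
Step 8: prey: 0+0-0=0; pred: 87+0-34=53
Step 9: prey: 0+0-0=0; pred: 53+0-21=32
Step 10: prey: 0+0-0=0; pred: 32+0-12=20
Step 11: prey: 0+0-0=0; pred: 20+0-8=12
Step 12: prey: 0+0-0=0; pred: 12+0-4=8
Max prey = 113 at step 3

Answer: 113 3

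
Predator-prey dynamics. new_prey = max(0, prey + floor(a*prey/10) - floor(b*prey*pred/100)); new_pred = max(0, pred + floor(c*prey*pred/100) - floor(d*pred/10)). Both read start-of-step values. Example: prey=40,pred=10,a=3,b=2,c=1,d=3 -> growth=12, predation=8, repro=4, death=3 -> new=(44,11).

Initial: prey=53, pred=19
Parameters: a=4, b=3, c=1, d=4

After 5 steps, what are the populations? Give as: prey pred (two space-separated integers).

Step 1: prey: 53+21-30=44; pred: 19+10-7=22
Step 2: prey: 44+17-29=32; pred: 22+9-8=23
Step 3: prey: 32+12-22=22; pred: 23+7-9=21
Step 4: prey: 22+8-13=17; pred: 21+4-8=17
Step 5: prey: 17+6-8=15; pred: 17+2-6=13

Answer: 15 13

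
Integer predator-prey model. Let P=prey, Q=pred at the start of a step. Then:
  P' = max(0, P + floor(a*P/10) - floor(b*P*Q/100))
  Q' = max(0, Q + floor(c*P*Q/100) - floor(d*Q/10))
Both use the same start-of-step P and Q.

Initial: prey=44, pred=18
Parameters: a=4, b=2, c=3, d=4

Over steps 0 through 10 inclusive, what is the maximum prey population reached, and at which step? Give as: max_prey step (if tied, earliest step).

Step 1: prey: 44+17-15=46; pred: 18+23-7=34
Step 2: prey: 46+18-31=33; pred: 34+46-13=67
Step 3: prey: 33+13-44=2; pred: 67+66-26=107
Step 4: prey: 2+0-4=0; pred: 107+6-42=71
Step 5: prey: 0+0-0=0; pred: 71+0-28=43
Step 6: prey: 0+0-0=0; pred: 43+0-17=26
Step 7: prey: 0+0-0=0; pred: 26+0-10=16
Step 8: prey: 0+0-0=0; pred: 16+0-6=10
Step 9: prey: 0+0-0=0; pred: 10+0-4=6
Step 10: prey: 0+0-0=0; pred: 6+0-2=4
Max prey = 46 at step 1

Answer: 46 1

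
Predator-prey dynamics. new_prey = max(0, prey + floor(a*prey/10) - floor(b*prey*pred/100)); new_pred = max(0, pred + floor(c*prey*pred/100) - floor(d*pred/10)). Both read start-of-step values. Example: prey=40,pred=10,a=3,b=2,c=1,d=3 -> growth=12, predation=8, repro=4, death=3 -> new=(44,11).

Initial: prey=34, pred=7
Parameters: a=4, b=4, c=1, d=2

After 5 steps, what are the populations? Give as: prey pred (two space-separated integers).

Answer: 32 17

Derivation:
Step 1: prey: 34+13-9=38; pred: 7+2-1=8
Step 2: prey: 38+15-12=41; pred: 8+3-1=10
Step 3: prey: 41+16-16=41; pred: 10+4-2=12
Step 4: prey: 41+16-19=38; pred: 12+4-2=14
Step 5: prey: 38+15-21=32; pred: 14+5-2=17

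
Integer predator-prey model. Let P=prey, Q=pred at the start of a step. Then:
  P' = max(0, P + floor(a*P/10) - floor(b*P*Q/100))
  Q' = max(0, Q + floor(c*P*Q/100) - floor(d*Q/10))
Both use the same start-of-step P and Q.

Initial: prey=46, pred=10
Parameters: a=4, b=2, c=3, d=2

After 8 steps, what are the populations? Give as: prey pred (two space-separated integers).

Answer: 0 72

Derivation:
Step 1: prey: 46+18-9=55; pred: 10+13-2=21
Step 2: prey: 55+22-23=54; pred: 21+34-4=51
Step 3: prey: 54+21-55=20; pred: 51+82-10=123
Step 4: prey: 20+8-49=0; pred: 123+73-24=172
Step 5: prey: 0+0-0=0; pred: 172+0-34=138
Step 6: prey: 0+0-0=0; pred: 138+0-27=111
Step 7: prey: 0+0-0=0; pred: 111+0-22=89
Step 8: prey: 0+0-0=0; pred: 89+0-17=72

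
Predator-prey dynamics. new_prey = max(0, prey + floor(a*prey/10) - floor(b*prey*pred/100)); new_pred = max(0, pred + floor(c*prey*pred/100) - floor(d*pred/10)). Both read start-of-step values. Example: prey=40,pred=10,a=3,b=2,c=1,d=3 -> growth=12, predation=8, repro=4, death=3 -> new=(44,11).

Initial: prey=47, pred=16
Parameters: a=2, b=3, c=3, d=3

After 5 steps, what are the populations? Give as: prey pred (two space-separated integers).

Step 1: prey: 47+9-22=34; pred: 16+22-4=34
Step 2: prey: 34+6-34=6; pred: 34+34-10=58
Step 3: prey: 6+1-10=0; pred: 58+10-17=51
Step 4: prey: 0+0-0=0; pred: 51+0-15=36
Step 5: prey: 0+0-0=0; pred: 36+0-10=26

Answer: 0 26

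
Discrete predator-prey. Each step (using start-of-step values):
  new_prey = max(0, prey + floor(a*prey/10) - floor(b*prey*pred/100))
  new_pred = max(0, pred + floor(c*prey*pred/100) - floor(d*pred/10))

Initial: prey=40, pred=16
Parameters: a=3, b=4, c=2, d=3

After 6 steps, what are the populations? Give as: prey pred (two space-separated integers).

Answer: 0 10

Derivation:
Step 1: prey: 40+12-25=27; pred: 16+12-4=24
Step 2: prey: 27+8-25=10; pred: 24+12-7=29
Step 3: prey: 10+3-11=2; pred: 29+5-8=26
Step 4: prey: 2+0-2=0; pred: 26+1-7=20
Step 5: prey: 0+0-0=0; pred: 20+0-6=14
Step 6: prey: 0+0-0=0; pred: 14+0-4=10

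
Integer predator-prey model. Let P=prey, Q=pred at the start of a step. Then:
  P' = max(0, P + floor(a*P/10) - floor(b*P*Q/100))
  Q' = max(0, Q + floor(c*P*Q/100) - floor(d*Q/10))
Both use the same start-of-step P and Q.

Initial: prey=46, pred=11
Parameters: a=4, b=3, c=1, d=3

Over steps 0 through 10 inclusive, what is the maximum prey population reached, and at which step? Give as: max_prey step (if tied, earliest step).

Step 1: prey: 46+18-15=49; pred: 11+5-3=13
Step 2: prey: 49+19-19=49; pred: 13+6-3=16
Step 3: prey: 49+19-23=45; pred: 16+7-4=19
Step 4: prey: 45+18-25=38; pred: 19+8-5=22
Step 5: prey: 38+15-25=28; pred: 22+8-6=24
Step 6: prey: 28+11-20=19; pred: 24+6-7=23
Step 7: prey: 19+7-13=13; pred: 23+4-6=21
Step 8: prey: 13+5-8=10; pred: 21+2-6=17
Step 9: prey: 10+4-5=9; pred: 17+1-5=13
Step 10: prey: 9+3-3=9; pred: 13+1-3=11
Max prey = 49 at step 1

Answer: 49 1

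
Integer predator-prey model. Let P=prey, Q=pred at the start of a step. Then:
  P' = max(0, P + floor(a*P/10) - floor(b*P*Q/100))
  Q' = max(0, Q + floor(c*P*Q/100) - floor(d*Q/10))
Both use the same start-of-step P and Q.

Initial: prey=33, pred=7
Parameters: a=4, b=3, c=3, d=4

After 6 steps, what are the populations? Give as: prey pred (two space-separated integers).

Answer: 0 35

Derivation:
Step 1: prey: 33+13-6=40; pred: 7+6-2=11
Step 2: prey: 40+16-13=43; pred: 11+13-4=20
Step 3: prey: 43+17-25=35; pred: 20+25-8=37
Step 4: prey: 35+14-38=11; pred: 37+38-14=61
Step 5: prey: 11+4-20=0; pred: 61+20-24=57
Step 6: prey: 0+0-0=0; pred: 57+0-22=35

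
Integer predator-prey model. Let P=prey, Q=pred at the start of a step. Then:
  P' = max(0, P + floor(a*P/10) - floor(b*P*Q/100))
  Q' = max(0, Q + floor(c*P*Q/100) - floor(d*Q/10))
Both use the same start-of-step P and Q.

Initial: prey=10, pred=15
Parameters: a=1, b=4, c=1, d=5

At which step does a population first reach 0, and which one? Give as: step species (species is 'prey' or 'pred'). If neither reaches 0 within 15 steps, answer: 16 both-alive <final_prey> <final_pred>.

Answer: 16 both-alive 4 1

Derivation:
Step 1: prey: 10+1-6=5; pred: 15+1-7=9
Step 2: prey: 5+0-1=4; pred: 9+0-4=5
Step 3: prey: 4+0-0=4; pred: 5+0-2=3
Step 4: prey: 4+0-0=4; pred: 3+0-1=2
Step 5: prey: 4+0-0=4; pred: 2+0-1=1
Step 6: prey: 4+0-0=4; pred: 1+0-0=1
Steps 7-15: state stable at prey=4, pred=1 (no change)
No extinction within 15 steps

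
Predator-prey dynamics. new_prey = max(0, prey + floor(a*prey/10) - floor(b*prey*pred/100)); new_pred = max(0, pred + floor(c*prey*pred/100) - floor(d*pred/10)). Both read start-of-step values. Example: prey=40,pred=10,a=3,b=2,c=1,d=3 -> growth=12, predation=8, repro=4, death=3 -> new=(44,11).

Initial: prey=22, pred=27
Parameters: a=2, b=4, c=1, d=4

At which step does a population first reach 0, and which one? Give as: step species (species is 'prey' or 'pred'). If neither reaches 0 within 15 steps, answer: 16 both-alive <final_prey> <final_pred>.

Answer: 16 both-alive 1 2

Derivation:
Step 1: prey: 22+4-23=3; pred: 27+5-10=22
Step 2: prey: 3+0-2=1; pred: 22+0-8=14
Step 3: prey: 1+0-0=1; pred: 14+0-5=9
Step 4: prey: 1+0-0=1; pred: 9+0-3=6
Step 5: prey: 1+0-0=1; pred: 6+0-2=4
Step 6: prey: 1+0-0=1; pred: 4+0-1=3
Step 7: prey: 1+0-0=1; pred: 3+0-1=2
Step 8: prey: 1+0-0=1; pred: 2+0-0=2
Steps 9-15: state stable at prey=1, pred=2 (no change)
No extinction within 15 steps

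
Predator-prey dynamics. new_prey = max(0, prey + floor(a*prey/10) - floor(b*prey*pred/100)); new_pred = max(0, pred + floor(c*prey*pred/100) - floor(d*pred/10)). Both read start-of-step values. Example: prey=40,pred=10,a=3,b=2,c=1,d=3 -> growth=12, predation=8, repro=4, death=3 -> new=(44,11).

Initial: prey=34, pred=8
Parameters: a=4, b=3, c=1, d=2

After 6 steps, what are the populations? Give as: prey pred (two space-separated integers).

Step 1: prey: 34+13-8=39; pred: 8+2-1=9
Step 2: prey: 39+15-10=44; pred: 9+3-1=11
Step 3: prey: 44+17-14=47; pred: 11+4-2=13
Step 4: prey: 47+18-18=47; pred: 13+6-2=17
Step 5: prey: 47+18-23=42; pred: 17+7-3=21
Step 6: prey: 42+16-26=32; pred: 21+8-4=25

Answer: 32 25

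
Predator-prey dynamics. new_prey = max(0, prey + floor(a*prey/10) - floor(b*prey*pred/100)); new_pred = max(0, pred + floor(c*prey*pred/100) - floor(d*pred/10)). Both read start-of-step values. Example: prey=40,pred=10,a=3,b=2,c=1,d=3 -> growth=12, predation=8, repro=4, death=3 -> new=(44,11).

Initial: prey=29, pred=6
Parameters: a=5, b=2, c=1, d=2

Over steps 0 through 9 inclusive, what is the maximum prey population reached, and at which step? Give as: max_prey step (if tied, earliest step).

Step 1: prey: 29+14-3=40; pred: 6+1-1=6
Step 2: prey: 40+20-4=56; pred: 6+2-1=7
Step 3: prey: 56+28-7=77; pred: 7+3-1=9
Step 4: prey: 77+38-13=102; pred: 9+6-1=14
Step 5: prey: 102+51-28=125; pred: 14+14-2=26
Step 6: prey: 125+62-65=122; pred: 26+32-5=53
Step 7: prey: 122+61-129=54; pred: 53+64-10=107
Step 8: prey: 54+27-115=0; pred: 107+57-21=143
Step 9: prey: 0+0-0=0; pred: 143+0-28=115
Max prey = 125 at step 5

Answer: 125 5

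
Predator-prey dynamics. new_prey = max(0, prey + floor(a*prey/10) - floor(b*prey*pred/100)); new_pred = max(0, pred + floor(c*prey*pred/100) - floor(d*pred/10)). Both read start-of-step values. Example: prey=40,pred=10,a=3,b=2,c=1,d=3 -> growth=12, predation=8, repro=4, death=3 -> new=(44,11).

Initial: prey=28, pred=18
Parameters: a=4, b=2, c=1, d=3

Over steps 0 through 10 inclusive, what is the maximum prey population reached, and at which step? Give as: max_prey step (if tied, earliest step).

Step 1: prey: 28+11-10=29; pred: 18+5-5=18
Step 2: prey: 29+11-10=30; pred: 18+5-5=18
Step 3: prey: 30+12-10=32; pred: 18+5-5=18
Step 4: prey: 32+12-11=33; pred: 18+5-5=18
Step 5: prey: 33+13-11=35; pred: 18+5-5=18
Step 6: prey: 35+14-12=37; pred: 18+6-5=19
Step 7: prey: 37+14-14=37; pred: 19+7-5=21
Step 8: prey: 37+14-15=36; pred: 21+7-6=22
Step 9: prey: 36+14-15=35; pred: 22+7-6=23
Step 10: prey: 35+14-16=33; pred: 23+8-6=25
Max prey = 37 at step 6

Answer: 37 6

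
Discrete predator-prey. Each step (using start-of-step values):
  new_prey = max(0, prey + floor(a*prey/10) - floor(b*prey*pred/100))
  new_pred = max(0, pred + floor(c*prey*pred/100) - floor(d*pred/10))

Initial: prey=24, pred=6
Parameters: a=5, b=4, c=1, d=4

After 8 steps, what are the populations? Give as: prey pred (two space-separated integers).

Answer: 118 31

Derivation:
Step 1: prey: 24+12-5=31; pred: 6+1-2=5
Step 2: prey: 31+15-6=40; pred: 5+1-2=4
Step 3: prey: 40+20-6=54; pred: 4+1-1=4
Step 4: prey: 54+27-8=73; pred: 4+2-1=5
Step 5: prey: 73+36-14=95; pred: 5+3-2=6
Step 6: prey: 95+47-22=120; pred: 6+5-2=9
Step 7: prey: 120+60-43=137; pred: 9+10-3=16
Step 8: prey: 137+68-87=118; pred: 16+21-6=31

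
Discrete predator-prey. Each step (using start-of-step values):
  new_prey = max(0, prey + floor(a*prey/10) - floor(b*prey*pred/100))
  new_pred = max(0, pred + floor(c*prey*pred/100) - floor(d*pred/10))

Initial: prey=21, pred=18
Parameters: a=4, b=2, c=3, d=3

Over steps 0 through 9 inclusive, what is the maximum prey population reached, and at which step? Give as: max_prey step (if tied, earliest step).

Step 1: prey: 21+8-7=22; pred: 18+11-5=24
Step 2: prey: 22+8-10=20; pred: 24+15-7=32
Step 3: prey: 20+8-12=16; pred: 32+19-9=42
Step 4: prey: 16+6-13=9; pred: 42+20-12=50
Step 5: prey: 9+3-9=3; pred: 50+13-15=48
Step 6: prey: 3+1-2=2; pred: 48+4-14=38
Step 7: prey: 2+0-1=1; pred: 38+2-11=29
Step 8: prey: 1+0-0=1; pred: 29+0-8=21
Step 9: prey: 1+0-0=1; pred: 21+0-6=15
Max prey = 22 at step 1

Answer: 22 1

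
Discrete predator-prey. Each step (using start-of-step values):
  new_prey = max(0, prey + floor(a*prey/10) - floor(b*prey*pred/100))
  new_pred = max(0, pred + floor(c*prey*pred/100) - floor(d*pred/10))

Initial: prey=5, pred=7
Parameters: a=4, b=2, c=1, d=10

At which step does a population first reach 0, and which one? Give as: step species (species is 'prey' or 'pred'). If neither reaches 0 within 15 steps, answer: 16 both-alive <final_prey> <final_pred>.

Answer: 1 pred

Derivation:
Step 1: prey: 5+2-0=7; pred: 7+0-7=0
First extinction: pred at step 1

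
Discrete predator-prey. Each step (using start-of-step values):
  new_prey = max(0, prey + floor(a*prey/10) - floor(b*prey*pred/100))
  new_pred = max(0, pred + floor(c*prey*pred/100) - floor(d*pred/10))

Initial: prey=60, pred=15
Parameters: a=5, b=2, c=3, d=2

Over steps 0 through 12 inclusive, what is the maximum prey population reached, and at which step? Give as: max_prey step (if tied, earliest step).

Answer: 72 1

Derivation:
Step 1: prey: 60+30-18=72; pred: 15+27-3=39
Step 2: prey: 72+36-56=52; pred: 39+84-7=116
Step 3: prey: 52+26-120=0; pred: 116+180-23=273
Step 4: prey: 0+0-0=0; pred: 273+0-54=219
Step 5: prey: 0+0-0=0; pred: 219+0-43=176
Step 6: prey: 0+0-0=0; pred: 176+0-35=141
Step 7: prey: 0+0-0=0; pred: 141+0-28=113
Step 8: prey: 0+0-0=0; pred: 113+0-22=91
Step 9: prey: 0+0-0=0; pred: 91+0-18=73
Step 10: prey: 0+0-0=0; pred: 73+0-14=59
Step 11: prey: 0+0-0=0; pred: 59+0-11=48
Step 12: prey: 0+0-0=0; pred: 48+0-9=39
Max prey = 72 at step 1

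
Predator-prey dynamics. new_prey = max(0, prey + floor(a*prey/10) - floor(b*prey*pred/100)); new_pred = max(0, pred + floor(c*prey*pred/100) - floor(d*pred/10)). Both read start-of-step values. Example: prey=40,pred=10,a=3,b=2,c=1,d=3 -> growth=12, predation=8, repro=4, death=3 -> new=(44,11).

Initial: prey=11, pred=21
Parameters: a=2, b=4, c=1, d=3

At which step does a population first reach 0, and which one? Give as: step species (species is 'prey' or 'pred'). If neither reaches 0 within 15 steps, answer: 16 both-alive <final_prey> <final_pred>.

Step 1: prey: 11+2-9=4; pred: 21+2-6=17
Step 2: prey: 4+0-2=2; pred: 17+0-5=12
Step 3: prey: 2+0-0=2; pred: 12+0-3=9
Step 4: prey: 2+0-0=2; pred: 9+0-2=7
Step 5: prey: 2+0-0=2; pred: 7+0-2=5
Step 6: prey: 2+0-0=2; pred: 5+0-1=4
Step 7: prey: 2+0-0=2; pred: 4+0-1=3
Step 8: prey: 2+0-0=2; pred: 3+0-0=3
Steps 9-15: state stable at prey=2, pred=3 (no change)
No extinction within 15 steps

Answer: 16 both-alive 2 3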